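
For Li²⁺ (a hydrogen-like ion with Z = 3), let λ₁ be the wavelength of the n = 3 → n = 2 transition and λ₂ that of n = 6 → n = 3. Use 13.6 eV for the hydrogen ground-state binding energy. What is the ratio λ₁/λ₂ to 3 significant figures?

0.600

λ ∝ 1/ΔE ∝ 1/(1/n_f² − 1/n_i²), and the Z² and hc factors cancel in the ratio.
λ₁/λ₂ = (1/3² − 1/6²)/(1/2² − 1/3²) = 0.08333/0.1389 = 0.600.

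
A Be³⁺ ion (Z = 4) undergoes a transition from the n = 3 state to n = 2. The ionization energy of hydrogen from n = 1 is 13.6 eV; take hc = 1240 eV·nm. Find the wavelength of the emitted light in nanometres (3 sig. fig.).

41.0 nm

For Z = 4 the level energies scale as Z², so the effective Rydberg energy is 13.6 × 16 = 217.6 eV.
ΔE = 217.6 × (1/2² − 1/3²) = 217.6 × 0.1389 = 30.22 eV.
λ = hc/ΔE = 1240 / 30.22 = 41.0 nm.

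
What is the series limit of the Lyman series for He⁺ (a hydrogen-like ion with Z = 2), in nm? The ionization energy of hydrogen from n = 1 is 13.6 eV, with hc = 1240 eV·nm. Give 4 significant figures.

The Lyman series has lower level n_f = 1; the series limit corresponds to n_i → ∞.
ΔE_max = 13.6 × 4 / 1² = 54.40 eV.
λ_min = 1240 / 54.40 = 22.79 nm.

22.79 nm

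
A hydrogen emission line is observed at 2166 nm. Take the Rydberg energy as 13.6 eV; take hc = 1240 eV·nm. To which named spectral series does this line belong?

Brackett

ΔE = 1240/2166 = 0.5725 eV.
This matches 13.6 × (1/4² − 1/7²), so n_f = 4: the Brackett series.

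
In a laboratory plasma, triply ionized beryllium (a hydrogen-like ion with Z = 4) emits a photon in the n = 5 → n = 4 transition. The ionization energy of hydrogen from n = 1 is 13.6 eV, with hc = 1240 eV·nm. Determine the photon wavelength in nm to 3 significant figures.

253 nm

For Z = 4 the level energies scale as Z², so the effective Rydberg energy is 13.6 × 16 = 217.6 eV.
ΔE = 217.6 × (1/4² − 1/5²) = 217.6 × 0.02250 = 4.896 eV.
λ = hc/ΔE = 1240 / 4.896 = 253 nm.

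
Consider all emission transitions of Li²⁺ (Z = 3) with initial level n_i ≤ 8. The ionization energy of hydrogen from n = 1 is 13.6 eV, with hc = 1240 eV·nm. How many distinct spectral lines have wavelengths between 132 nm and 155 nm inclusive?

Enumerate all n_i → n_f pairs with 1 ≤ n_f < n_i ≤ 8 and compute λ = 1240 / [13.6·9·(1/n_f² − 1/n_i²)].
Lines falling in [132, 155] nm: 5→3 (142.5 nm).

1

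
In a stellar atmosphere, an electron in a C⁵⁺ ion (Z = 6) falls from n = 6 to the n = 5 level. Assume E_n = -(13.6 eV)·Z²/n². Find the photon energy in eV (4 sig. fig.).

The Bohr energies scale as Z², so for Z = 6: E_n = −489.6/n² eV.
E_6 = −489.6/36 = −13.60 eV and E_5 = −489.6/25 = −19.58 eV.
The photon energy is |E_6 − E_5| = 5.984 eV.

5.984 eV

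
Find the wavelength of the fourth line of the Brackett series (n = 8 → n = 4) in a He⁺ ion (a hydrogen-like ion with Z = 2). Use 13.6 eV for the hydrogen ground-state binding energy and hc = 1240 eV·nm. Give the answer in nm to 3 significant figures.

486 nm

The Brackett series terminates on n_f = 4; the fourth line has n_i = 4+4 = 8.
ΔE = 54.40 × (1/4² − 1/8²) = 2.550 eV.
λ = 1240 / 2.550 = 486 nm.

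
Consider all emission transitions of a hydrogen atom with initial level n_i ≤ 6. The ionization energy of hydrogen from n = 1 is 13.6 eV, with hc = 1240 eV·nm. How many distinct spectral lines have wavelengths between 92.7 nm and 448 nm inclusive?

7

Enumerate all n_i → n_f pairs with 1 ≤ n_f < n_i ≤ 6 and compute λ = 1240 / [13.6·1·(1/n_f² − 1/n_i²)].
Lines falling in [92.7, 448] nm: 6→1 (93.78 nm), 5→1 (94.98 nm), 4→1 (97.25 nm), 3→1 (102.6 nm), 2→1 (121.6 nm), 6→2 (410.3 nm), 5→2 (434.2 nm).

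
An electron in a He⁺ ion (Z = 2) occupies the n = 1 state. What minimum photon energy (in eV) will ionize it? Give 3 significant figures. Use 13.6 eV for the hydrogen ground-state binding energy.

54.4 eV

E_n = −13.6 Z²/n² = −54.40/n² eV for Z = 2.
E_1 = −54.40/1 = −54.4 eV, so ionization (to E = 0) requires 54.4 eV.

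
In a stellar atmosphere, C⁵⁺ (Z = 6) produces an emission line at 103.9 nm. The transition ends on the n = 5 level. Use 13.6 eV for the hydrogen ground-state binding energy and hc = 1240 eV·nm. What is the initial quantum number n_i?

The photon energy is ΔE = hc/λ = 1240 / 103.9 = 11.93 eV.
With Z = 6, ΔE = 489.6 × (1/n_f² − 1/n_i²), so 1/n_f² − 1/n_i² = 0.02438.
With n_f = 5: 1/n_i² = 1/25 − 0.02438 = 0.01562, so n_i ≈ 8.00.

n_i = 8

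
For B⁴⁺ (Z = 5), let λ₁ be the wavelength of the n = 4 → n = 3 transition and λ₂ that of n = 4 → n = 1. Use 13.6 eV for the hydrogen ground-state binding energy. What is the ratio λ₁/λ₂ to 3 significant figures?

λ ∝ 1/ΔE ∝ 1/(1/n_f² − 1/n_i²), and the Z² and hc factors cancel in the ratio.
λ₁/λ₂ = (1/1² − 1/4²)/(1/3² − 1/4²) = 0.9375/0.04861 = 19.3.

19.3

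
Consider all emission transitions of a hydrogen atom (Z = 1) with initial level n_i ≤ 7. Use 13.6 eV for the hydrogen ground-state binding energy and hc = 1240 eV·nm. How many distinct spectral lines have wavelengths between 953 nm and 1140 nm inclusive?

2

Enumerate all n_i → n_f pairs with 1 ≤ n_f < n_i ≤ 7 and compute λ = 1240 / [13.6·1·(1/n_f² − 1/n_i²)].
Lines falling in [953, 1140] nm: 7→3 (1005 nm), 6→3 (1094 nm).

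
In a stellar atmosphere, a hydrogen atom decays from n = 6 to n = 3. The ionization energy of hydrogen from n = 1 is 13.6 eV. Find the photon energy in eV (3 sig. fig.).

E_6 = −13.60/36 = −0.3778 eV and E_3 = −13.60/9 = −1.511 eV.
The photon energy is |E_6 − E_3| = 1.13 eV.

1.13 eV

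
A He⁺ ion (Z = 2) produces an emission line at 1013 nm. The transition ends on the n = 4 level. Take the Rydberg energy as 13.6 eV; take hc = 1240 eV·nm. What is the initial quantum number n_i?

n_i = 5

The photon energy is ΔE = hc/λ = 1240 / 1013 = 1.224 eV.
With Z = 2, ΔE = 54.40 × (1/n_f² − 1/n_i²), so 1/n_f² − 1/n_i² = 0.02250.
With n_f = 4: 1/n_i² = 1/16 − 0.02250 = 0.04000, so n_i ≈ 5.00.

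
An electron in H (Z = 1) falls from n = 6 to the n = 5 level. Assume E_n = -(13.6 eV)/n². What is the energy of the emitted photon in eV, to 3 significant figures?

0.166 eV

E_6 = −13.60/36 = −0.3778 eV and E_5 = −13.60/25 = −0.5440 eV.
The photon energy is |E_6 − E_5| = 0.166 eV.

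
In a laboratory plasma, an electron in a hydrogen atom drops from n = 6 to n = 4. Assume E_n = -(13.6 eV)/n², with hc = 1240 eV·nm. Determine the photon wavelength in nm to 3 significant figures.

2630 nm

ΔE = 13.60 × (1/4² − 1/6²) = 13.60 × 0.03472 = 0.4722 eV.
λ = hc/ΔE = 1240 / 0.4722 = 2630 nm.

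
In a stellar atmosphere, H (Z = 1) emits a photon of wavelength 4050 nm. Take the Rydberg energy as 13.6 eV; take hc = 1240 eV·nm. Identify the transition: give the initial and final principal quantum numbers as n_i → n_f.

The photon energy is ΔE = hc/λ = 1240 / 4050 = 0.3062 eV.
With Z = 1, ΔE = 13.60 × (1/n_f² − 1/n_i²), so 1/n_f² − 1/n_i² = 0.02251.
Trying n_f = 4 gives 1/n_i² = 0.03999, i.e. n_i ≈ 5; this pair matches.

n_i = 5, n_f = 4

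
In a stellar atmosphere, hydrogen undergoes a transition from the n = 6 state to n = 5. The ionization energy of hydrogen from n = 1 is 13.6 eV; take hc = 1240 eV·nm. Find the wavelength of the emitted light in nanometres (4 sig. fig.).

7460 nm

ΔE = 13.60 × (1/5² − 1/6²) = 13.60 × 0.01222 = 0.1662 eV.
λ = hc/ΔE = 1240 / 0.1662 = 7460 nm.
This line belongs to the Pfund series.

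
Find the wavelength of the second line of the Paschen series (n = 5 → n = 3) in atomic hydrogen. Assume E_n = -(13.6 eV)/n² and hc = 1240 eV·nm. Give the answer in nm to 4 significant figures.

1282 nm

The Paschen series terminates on n_f = 3; the second line has n_i = 3+2 = 5.
ΔE = 13.60 × (1/3² − 1/5²) = 0.9671 eV.
λ = 1240 / 0.9671 = 1282 nm.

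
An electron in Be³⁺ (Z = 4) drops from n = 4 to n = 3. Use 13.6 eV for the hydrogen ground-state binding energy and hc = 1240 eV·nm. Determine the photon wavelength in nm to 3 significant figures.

117 nm

For Z = 4 the level energies scale as Z², so the effective Rydberg energy is 13.6 × 16 = 217.6 eV.
ΔE = 217.6 × (1/3² − 1/4²) = 217.6 × 0.04861 = 10.58 eV.
λ = hc/ΔE = 1240 / 10.58 = 117 nm.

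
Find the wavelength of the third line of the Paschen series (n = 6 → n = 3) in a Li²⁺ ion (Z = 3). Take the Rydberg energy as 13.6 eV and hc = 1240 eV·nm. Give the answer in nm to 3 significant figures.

122 nm

The Paschen series terminates on n_f = 3; the third line has n_i = 3+3 = 6.
ΔE = 122.4 × (1/3² − 1/6²) = 10.20 eV.
λ = 1240 / 10.20 = 122 nm.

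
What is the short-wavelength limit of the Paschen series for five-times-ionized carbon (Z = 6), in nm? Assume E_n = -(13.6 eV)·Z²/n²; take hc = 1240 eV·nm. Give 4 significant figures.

The Paschen series has lower level n_f = 3; the series limit corresponds to n_i → ∞.
ΔE_max = 13.6 × 36 / 3² = 54.40 eV.
λ_min = 1240 / 54.40 = 22.79 nm.

22.79 nm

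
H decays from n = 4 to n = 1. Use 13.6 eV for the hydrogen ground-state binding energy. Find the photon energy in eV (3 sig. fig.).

12.8 eV

E_4 = −13.60/16 = −0.8500 eV and E_1 = −13.60/1 = −13.60 eV.
The photon energy is |E_4 − E_1| = 12.8 eV.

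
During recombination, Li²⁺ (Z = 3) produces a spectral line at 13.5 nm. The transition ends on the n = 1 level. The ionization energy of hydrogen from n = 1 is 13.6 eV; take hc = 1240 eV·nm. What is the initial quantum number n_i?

n_i = 2

The photon energy is ΔE = hc/λ = 1240 / 13.5 = 91.85 eV.
With Z = 3, ΔE = 122.4 × (1/n_f² − 1/n_i²), so 1/n_f² − 1/n_i² = 0.7504.
With n_f = 1: 1/n_i² = 1/1 − 0.7504 = 0.2496, so n_i ≈ 2.00.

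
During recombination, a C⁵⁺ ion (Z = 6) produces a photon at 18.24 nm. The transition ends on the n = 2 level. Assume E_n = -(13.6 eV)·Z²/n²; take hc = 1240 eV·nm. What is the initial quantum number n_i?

The photon energy is ΔE = hc/λ = 1240 / 18.24 = 67.98 eV.
With Z = 6, ΔE = 489.6 × (1/n_f² − 1/n_i²), so 1/n_f² − 1/n_i² = 0.1389.
With n_f = 2: 1/n_i² = 1/4 − 0.1389 = 0.1111, so n_i ≈ 3.00.

n_i = 3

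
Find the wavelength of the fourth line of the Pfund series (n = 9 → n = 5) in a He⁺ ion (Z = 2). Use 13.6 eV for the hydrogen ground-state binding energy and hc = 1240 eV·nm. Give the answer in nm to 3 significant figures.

824 nm

The Pfund series terminates on n_f = 5; the fourth line has n_i = 5+4 = 9.
ΔE = 54.40 × (1/5² − 1/9²) = 1.504 eV.
λ = 1240 / 1.504 = 824 nm.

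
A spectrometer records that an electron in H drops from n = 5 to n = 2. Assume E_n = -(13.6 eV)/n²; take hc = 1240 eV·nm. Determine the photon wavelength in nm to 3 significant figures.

434 nm

ΔE = 13.60 × (1/2² − 1/5²) = 13.60 × 0.2100 = 2.856 eV.
λ = hc/ΔE = 1240 / 2.856 = 434 nm.
This line belongs to the Balmer series.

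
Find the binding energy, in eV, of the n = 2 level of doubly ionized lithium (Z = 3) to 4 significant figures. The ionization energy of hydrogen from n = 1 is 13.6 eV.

30.60 eV

E_n = −13.6 Z²/n² = −122.4/n² eV for Z = 3.
E_2 = −122.4/4 = −30.60 eV, so ionization (to E = 0) requires 30.60 eV.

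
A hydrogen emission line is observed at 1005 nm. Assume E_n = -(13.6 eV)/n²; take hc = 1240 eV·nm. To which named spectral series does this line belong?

ΔE = 1240/1005 = 1.234 eV.
This matches 13.6 × (1/3² − 1/7²), so n_f = 3: the Paschen series.

Paschen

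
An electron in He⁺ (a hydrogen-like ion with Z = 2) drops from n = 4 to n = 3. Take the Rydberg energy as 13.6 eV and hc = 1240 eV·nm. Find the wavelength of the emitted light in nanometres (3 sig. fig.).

469 nm

For Z = 2 the level energies scale as Z², so the effective Rydberg energy is 13.6 × 4 = 54.40 eV.
ΔE = 54.40 × (1/3² − 1/4²) = 54.40 × 0.04861 = 2.644 eV.
λ = hc/ΔE = 1240 / 2.644 = 469 nm.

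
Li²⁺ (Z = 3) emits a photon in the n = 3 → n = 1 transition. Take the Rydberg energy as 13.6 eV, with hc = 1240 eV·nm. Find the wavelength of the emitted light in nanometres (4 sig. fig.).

11.40 nm

For Z = 3 the level energies scale as Z², so the effective Rydberg energy is 13.6 × 9 = 122.4 eV.
ΔE = 122.4 × (1/1² − 1/3²) = 122.4 × 0.8889 = 108.8 eV.
λ = hc/ΔE = 1240 / 108.8 = 11.40 nm.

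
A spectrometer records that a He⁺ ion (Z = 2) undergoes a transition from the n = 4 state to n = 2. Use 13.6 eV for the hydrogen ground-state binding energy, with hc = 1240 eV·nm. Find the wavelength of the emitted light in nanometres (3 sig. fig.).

122 nm

For Z = 2 the level energies scale as Z², so the effective Rydberg energy is 13.6 × 4 = 54.40 eV.
ΔE = 54.40 × (1/2² − 1/4²) = 54.40 × 0.1875 = 10.20 eV.
λ = hc/ΔE = 1240 / 10.20 = 122 nm.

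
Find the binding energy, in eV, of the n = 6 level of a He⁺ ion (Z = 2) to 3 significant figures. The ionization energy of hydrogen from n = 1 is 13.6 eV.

1.51 eV

E_n = −13.6 Z²/n² = −54.40/n² eV for Z = 2.
E_6 = −54.40/36 = −1.51 eV, so ionization (to E = 0) requires 1.51 eV.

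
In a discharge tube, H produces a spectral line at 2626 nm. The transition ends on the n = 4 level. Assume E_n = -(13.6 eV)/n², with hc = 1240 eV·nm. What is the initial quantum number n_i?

The photon energy is ΔE = hc/λ = 1240 / 2626 = 0.4722 eV.
With Z = 1, ΔE = 13.60 × (1/n_f² − 1/n_i²), so 1/n_f² − 1/n_i² = 0.03472.
With n_f = 4: 1/n_i² = 1/16 − 0.03472 = 0.02778, so n_i ≈ 6.00.

n_i = 6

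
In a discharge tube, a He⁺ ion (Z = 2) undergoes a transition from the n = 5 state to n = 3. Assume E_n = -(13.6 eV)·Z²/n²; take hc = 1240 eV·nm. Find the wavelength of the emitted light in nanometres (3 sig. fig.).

321 nm

For Z = 2 the level energies scale as Z², so the effective Rydberg energy is 13.6 × 4 = 54.40 eV.
ΔE = 54.40 × (1/3² − 1/5²) = 54.40 × 0.07111 = 3.868 eV.
λ = hc/ΔE = 1240 / 3.868 = 321 nm.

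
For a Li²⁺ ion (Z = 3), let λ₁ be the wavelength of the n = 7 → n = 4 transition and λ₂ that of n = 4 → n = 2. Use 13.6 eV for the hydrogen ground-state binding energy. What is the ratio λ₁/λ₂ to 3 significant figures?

λ ∝ 1/ΔE ∝ 1/(1/n_f² − 1/n_i²), and the Z² and hc factors cancel in the ratio.
λ₁/λ₂ = (1/2² − 1/4²)/(1/4² − 1/7²) = 0.1875/0.04209 = 4.45.

4.45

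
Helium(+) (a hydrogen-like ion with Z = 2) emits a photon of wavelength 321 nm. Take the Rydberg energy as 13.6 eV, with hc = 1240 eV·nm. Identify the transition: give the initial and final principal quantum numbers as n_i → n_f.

The photon energy is ΔE = hc/λ = 1240 / 321 = 3.863 eV.
With Z = 2, ΔE = 54.40 × (1/n_f² − 1/n_i²), so 1/n_f² − 1/n_i² = 0.07101.
Trying n_f = 3 gives 1/n_i² = 0.04010, i.e. n_i ≈ 5; this pair matches.

n_i = 5, n_f = 3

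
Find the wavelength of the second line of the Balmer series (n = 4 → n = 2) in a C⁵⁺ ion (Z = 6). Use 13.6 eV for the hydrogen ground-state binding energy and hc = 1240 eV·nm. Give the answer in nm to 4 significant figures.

13.51 nm

The Balmer series terminates on n_f = 2; the second line has n_i = 2+2 = 4.
ΔE = 489.6 × (1/2² − 1/4²) = 91.80 eV.
λ = 1240 / 91.80 = 13.51 nm.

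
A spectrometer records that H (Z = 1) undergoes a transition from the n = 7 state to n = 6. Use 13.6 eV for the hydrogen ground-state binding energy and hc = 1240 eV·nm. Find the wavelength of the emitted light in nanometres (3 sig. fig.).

12400 nm

ΔE = 13.60 × (1/6² − 1/7²) = 13.60 × 0.007370 = 0.1002 eV.
λ = hc/ΔE = 1240 / 0.1002 = 12400 nm.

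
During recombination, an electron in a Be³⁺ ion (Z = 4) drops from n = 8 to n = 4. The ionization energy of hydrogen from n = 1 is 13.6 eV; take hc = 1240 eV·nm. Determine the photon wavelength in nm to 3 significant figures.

122 nm

For Z = 4 the level energies scale as Z², so the effective Rydberg energy is 13.6 × 16 = 217.6 eV.
ΔE = 217.6 × (1/4² − 1/8²) = 217.6 × 0.04688 = 10.20 eV.
λ = hc/ΔE = 1240 / 10.20 = 122 nm.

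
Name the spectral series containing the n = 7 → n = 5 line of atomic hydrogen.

The series is set by the lower level: n_f = 5 is the Pfund series.

Pfund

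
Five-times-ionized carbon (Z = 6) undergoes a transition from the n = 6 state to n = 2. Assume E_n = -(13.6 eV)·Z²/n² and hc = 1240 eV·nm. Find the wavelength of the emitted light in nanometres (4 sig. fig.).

For Z = 6 the level energies scale as Z², so the effective Rydberg energy is 13.6 × 36 = 489.6 eV.
ΔE = 489.6 × (1/2² − 1/6²) = 489.6 × 0.2222 = 108.8 eV.
λ = hc/ΔE = 1240 / 108.8 = 11.40 nm.

11.40 nm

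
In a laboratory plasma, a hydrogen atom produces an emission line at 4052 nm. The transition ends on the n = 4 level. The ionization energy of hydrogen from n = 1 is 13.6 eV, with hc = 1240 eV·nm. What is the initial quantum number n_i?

The photon energy is ΔE = hc/λ = 1240 / 4052 = 0.3060 eV.
With Z = 1, ΔE = 13.60 × (1/n_f² − 1/n_i²), so 1/n_f² − 1/n_i² = 0.02250.
With n_f = 4: 1/n_i² = 1/16 − 0.02250 = 0.04000, so n_i ≈ 5.00.

n_i = 5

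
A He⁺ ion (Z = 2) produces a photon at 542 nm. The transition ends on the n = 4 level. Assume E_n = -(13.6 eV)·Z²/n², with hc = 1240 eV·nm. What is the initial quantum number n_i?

n_i = 7

The photon energy is ΔE = hc/λ = 1240 / 542 = 2.288 eV.
With Z = 2, ΔE = 54.40 × (1/n_f² − 1/n_i²), so 1/n_f² − 1/n_i² = 0.04206.
With n_f = 4: 1/n_i² = 1/16 − 0.04206 = 0.02044, so n_i ≈ 6.99.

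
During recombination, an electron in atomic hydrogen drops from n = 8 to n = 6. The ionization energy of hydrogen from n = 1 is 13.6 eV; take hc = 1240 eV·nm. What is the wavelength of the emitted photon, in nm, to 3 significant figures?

7500 nm

ΔE = 13.60 × (1/6² − 1/8²) = 13.60 × 0.01215 = 0.1653 eV.
λ = hc/ΔE = 1240 / 0.1653 = 7500 nm.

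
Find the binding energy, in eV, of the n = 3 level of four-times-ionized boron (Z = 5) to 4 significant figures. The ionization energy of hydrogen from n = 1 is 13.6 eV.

E_n = −13.6 Z²/n² = −340.0/n² eV for Z = 5.
E_3 = −340.0/9 = −37.78 eV, so ionization (to E = 0) requires 37.78 eV.

37.78 eV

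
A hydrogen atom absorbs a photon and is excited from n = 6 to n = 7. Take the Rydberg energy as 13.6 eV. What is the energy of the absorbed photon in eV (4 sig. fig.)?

0.1002 eV

E_7 = −13.60/49 = −0.2776 eV and E_6 = −13.60/36 = −0.3778 eV.
The photon energy is |E_7 − E_6| = 0.1002 eV.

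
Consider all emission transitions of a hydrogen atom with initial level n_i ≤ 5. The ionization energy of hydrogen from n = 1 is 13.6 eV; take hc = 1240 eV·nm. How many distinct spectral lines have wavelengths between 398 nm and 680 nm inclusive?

Enumerate all n_i → n_f pairs with 1 ≤ n_f < n_i ≤ 5 and compute λ = 1240 / [13.6·1·(1/n_f² − 1/n_i²)].
Lines falling in [398, 680] nm: 5→2 (434.2 nm), 4→2 (486.3 nm), 3→2 (656.5 nm).

3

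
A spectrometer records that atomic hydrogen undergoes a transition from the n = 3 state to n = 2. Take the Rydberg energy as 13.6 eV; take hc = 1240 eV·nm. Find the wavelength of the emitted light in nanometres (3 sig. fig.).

ΔE = 13.60 × (1/2² − 1/3²) = 13.60 × 0.1389 = 1.889 eV.
λ = hc/ΔE = 1240 / 1.889 = 656 nm.
This line belongs to the Balmer series.

656 nm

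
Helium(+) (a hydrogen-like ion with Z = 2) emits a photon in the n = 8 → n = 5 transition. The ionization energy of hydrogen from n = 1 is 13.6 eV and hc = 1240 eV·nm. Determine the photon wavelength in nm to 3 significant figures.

For Z = 2 the level energies scale as Z², so the effective Rydberg energy is 13.6 × 4 = 54.40 eV.
ΔE = 54.40 × (1/5² − 1/8²) = 54.40 × 0.02438 = 1.326 eV.
λ = hc/ΔE = 1240 / 1.326 = 935 nm.

935 nm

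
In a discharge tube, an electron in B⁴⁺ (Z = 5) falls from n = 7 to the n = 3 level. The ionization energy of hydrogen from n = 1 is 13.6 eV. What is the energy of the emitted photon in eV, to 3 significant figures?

30.8 eV

The Bohr energies scale as Z², so for Z = 5: E_n = −340.0/n² eV.
E_7 = −340.0/49 = −6.939 eV and E_3 = −340.0/9 = −37.78 eV.
The photon energy is |E_7 − E_3| = 30.8 eV.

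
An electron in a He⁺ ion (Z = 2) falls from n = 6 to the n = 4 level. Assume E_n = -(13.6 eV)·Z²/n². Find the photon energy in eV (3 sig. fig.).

The Bohr energies scale as Z², so for Z = 2: E_n = −54.40/n² eV.
E_6 = −54.40/36 = −1.511 eV and E_4 = −54.40/16 = −3.400 eV.
The photon energy is |E_6 − E_4| = 1.89 eV.

1.89 eV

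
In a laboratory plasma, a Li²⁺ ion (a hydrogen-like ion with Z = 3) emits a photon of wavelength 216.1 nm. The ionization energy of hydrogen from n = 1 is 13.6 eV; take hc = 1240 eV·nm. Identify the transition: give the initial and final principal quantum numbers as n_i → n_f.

The photon energy is ΔE = hc/λ = 1240 / 216.1 = 5.738 eV.
With Z = 3, ΔE = 122.4 × (1/n_f² − 1/n_i²), so 1/n_f² − 1/n_i² = 0.04688.
Trying n_f = 4 gives 1/n_i² = 0.01562, i.e. n_i ≈ 8; this pair matches.

n_i = 8, n_f = 4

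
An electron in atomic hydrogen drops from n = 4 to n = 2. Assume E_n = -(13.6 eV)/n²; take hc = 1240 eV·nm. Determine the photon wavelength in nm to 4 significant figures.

ΔE = 13.60 × (1/2² − 1/4²) = 13.60 × 0.1875 = 2.550 eV.
λ = hc/ΔE = 1240 / 2.550 = 486.3 nm.
This line belongs to the Balmer series.

486.3 nm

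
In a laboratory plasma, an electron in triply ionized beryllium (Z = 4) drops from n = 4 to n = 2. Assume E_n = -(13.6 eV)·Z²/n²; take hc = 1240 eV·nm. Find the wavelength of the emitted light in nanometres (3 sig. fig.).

30.4 nm

For Z = 4 the level energies scale as Z², so the effective Rydberg energy is 13.6 × 16 = 217.6 eV.
ΔE = 217.6 × (1/2² − 1/4²) = 217.6 × 0.1875 = 40.80 eV.
λ = hc/ΔE = 1240 / 40.80 = 30.4 nm.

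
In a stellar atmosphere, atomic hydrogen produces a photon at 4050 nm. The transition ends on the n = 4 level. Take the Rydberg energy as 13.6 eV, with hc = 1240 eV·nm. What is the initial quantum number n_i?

The photon energy is ΔE = hc/λ = 1240 / 4050 = 0.3062 eV.
With Z = 1, ΔE = 13.60 × (1/n_f² − 1/n_i²), so 1/n_f² − 1/n_i² = 0.02251.
With n_f = 4: 1/n_i² = 1/16 − 0.02251 = 0.03999, so n_i ≈ 5.00.

n_i = 5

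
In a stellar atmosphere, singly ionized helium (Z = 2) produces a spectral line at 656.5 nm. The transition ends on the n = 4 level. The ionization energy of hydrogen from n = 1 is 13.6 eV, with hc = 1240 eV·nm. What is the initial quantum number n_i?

n_i = 6

The photon energy is ΔE = hc/λ = 1240 / 656.5 = 1.889 eV.
With Z = 2, ΔE = 54.40 × (1/n_f² − 1/n_i²), so 1/n_f² − 1/n_i² = 0.03472.
With n_f = 4: 1/n_i² = 1/16 − 0.03472 = 0.02778, so n_i ≈ 6.00.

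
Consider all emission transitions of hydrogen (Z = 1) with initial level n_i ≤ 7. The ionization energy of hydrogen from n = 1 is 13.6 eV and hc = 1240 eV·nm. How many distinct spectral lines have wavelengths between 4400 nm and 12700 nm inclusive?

Enumerate all n_i → n_f pairs with 1 ≤ n_f < n_i ≤ 7 and compute λ = 1240 / [13.6·1·(1/n_f² − 1/n_i²)].
Lines falling in [4400, 12700] nm: 7→5 (4654 nm), 6→5 (7460 nm), 7→6 (12370 nm).

3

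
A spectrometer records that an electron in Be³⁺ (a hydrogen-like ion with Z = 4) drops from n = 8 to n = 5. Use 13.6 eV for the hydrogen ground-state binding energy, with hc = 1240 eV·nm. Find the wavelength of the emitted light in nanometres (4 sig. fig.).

For Z = 4 the level energies scale as Z², so the effective Rydberg energy is 13.6 × 16 = 217.6 eV.
ΔE = 217.6 × (1/5² − 1/8²) = 217.6 × 0.02438 = 5.304 eV.
λ = hc/ΔE = 1240 / 5.304 = 233.8 nm.

233.8 nm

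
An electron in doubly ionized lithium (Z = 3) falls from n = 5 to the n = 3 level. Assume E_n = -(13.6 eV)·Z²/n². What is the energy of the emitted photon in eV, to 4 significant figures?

8.704 eV

The Bohr energies scale as Z², so for Z = 3: E_n = −122.4/n² eV.
E_5 = −122.4/25 = −4.896 eV and E_3 = −122.4/9 = −13.60 eV.
The photon energy is |E_5 − E_3| = 8.704 eV.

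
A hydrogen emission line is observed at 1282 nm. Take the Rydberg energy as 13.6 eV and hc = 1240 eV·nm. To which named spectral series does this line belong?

ΔE = 1240/1282 = 0.9672 eV.
This matches 13.6 × (1/3² − 1/5²), so n_f = 3: the Paschen series.

Paschen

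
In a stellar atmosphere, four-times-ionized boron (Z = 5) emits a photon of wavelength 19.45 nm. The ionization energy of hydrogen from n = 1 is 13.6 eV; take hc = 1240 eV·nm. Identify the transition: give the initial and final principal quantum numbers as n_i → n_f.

The photon energy is ΔE = hc/λ = 1240 / 19.45 = 63.75 eV.
With Z = 5, ΔE = 340.0 × (1/n_f² − 1/n_i²), so 1/n_f² − 1/n_i² = 0.1875.
Trying n_f = 2 gives 1/n_i² = 0.06249, i.e. n_i ≈ 4; this pair matches.

n_i = 4, n_f = 2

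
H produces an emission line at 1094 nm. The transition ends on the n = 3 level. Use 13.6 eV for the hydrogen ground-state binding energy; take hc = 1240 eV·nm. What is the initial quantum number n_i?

The photon energy is ΔE = hc/λ = 1240 / 1094 = 1.133 eV.
With Z = 1, ΔE = 13.60 × (1/n_f² − 1/n_i²), so 1/n_f² − 1/n_i² = 0.08334.
With n_f = 3: 1/n_i² = 1/9 − 0.08334 = 0.02777, so n_i ≈ 6.00.

n_i = 6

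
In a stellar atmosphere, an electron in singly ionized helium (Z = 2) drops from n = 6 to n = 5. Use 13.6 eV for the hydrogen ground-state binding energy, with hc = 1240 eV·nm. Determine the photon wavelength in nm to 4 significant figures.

For Z = 2 the level energies scale as Z², so the effective Rydberg energy is 13.6 × 4 = 54.40 eV.
ΔE = 54.40 × (1/5² − 1/6²) = 54.40 × 0.01222 = 0.6649 eV.
λ = hc/ΔE = 1240 / 0.6649 = 1865 nm.

1865 nm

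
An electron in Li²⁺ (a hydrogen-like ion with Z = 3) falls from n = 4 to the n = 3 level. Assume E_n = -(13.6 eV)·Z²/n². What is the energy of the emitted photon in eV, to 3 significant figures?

The Bohr energies scale as Z², so for Z = 3: E_n = −122.4/n² eV.
E_4 = −122.4/16 = −7.650 eV and E_3 = −122.4/9 = −13.60 eV.
The photon energy is |E_4 − E_3| = 5.95 eV.

5.95 eV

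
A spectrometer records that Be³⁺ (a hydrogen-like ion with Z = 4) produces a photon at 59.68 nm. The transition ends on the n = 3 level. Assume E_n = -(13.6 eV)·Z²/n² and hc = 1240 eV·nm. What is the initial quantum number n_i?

The photon energy is ΔE = hc/λ = 1240 / 59.68 = 20.78 eV.
With Z = 4, ΔE = 217.6 × (1/n_f² − 1/n_i²), so 1/n_f² − 1/n_i² = 0.09548.
With n_f = 3: 1/n_i² = 1/9 − 0.09548 = 0.01563, so n_i ≈ 8.00.

n_i = 8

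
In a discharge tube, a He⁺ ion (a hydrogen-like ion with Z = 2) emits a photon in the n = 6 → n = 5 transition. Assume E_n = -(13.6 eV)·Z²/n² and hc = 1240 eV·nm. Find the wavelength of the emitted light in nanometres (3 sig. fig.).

1860 nm

For Z = 2 the level energies scale as Z², so the effective Rydberg energy is 13.6 × 4 = 54.40 eV.
ΔE = 54.40 × (1/5² − 1/6²) = 54.40 × 0.01222 = 0.6649 eV.
λ = hc/ΔE = 1240 / 0.6649 = 1860 nm.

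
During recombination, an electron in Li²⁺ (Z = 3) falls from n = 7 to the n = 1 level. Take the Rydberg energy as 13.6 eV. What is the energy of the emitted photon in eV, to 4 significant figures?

The Bohr energies scale as Z², so for Z = 3: E_n = −122.4/n² eV.
E_7 = −122.4/49 = −2.498 eV and E_1 = −122.4/1 = −122.4 eV.
The photon energy is |E_7 − E_1| = 119.9 eV.

119.9 eV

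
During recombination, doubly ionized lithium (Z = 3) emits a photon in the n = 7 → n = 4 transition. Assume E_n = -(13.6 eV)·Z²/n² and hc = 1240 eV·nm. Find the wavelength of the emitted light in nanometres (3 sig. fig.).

For Z = 3 the level energies scale as Z², so the effective Rydberg energy is 13.6 × 9 = 122.4 eV.
ΔE = 122.4 × (1/4² − 1/7²) = 122.4 × 0.04209 = 5.152 eV.
λ = hc/ΔE = 1240 / 5.152 = 241 nm.

241 nm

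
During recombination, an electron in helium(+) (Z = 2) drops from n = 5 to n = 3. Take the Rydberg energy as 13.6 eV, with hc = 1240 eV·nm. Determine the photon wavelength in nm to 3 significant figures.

For Z = 2 the level energies scale as Z², so the effective Rydberg energy is 13.6 × 4 = 54.40 eV.
ΔE = 54.40 × (1/3² − 1/5²) = 54.40 × 0.07111 = 3.868 eV.
λ = hc/ΔE = 1240 / 3.868 = 321 nm.

321 nm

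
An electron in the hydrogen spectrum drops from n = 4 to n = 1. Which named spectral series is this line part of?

The series is set by the lower level: n_f = 1 is the Lyman series.

Lyman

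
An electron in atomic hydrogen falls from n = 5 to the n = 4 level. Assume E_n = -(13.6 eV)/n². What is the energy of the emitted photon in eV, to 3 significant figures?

0.306 eV

E_5 = −13.60/25 = −0.5440 eV and E_4 = −13.60/16 = −0.8500 eV.
The photon energy is |E_5 − E_4| = 0.306 eV.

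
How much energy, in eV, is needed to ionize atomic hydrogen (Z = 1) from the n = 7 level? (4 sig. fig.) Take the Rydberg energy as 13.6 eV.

0.2776 eV

E_7 = −13.60/49 = −0.2776 eV, so ionization (to E = 0) requires 0.2776 eV.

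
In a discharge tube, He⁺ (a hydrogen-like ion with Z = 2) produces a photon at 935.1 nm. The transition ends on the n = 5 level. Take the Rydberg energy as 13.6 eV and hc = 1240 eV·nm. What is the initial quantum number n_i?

The photon energy is ΔE = hc/λ = 1240 / 935.1 = 1.326 eV.
With Z = 2, ΔE = 54.40 × (1/n_f² − 1/n_i²), so 1/n_f² − 1/n_i² = 0.02438.
With n_f = 5: 1/n_i² = 1/25 − 0.02438 = 0.01562, so n_i ≈ 8.00.

n_i = 8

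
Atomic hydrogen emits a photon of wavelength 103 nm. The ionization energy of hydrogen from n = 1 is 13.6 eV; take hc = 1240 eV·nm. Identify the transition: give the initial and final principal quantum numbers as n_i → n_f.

The photon energy is ΔE = hc/λ = 1240 / 103 = 12.04 eV.
With Z = 1, ΔE = 13.60 × (1/n_f² − 1/n_i²), so 1/n_f² − 1/n_i² = 0.8852.
Trying n_f = 1 gives 1/n_i² = 0.1148, i.e. n_i ≈ 3; this pair matches.

n_i = 3, n_f = 1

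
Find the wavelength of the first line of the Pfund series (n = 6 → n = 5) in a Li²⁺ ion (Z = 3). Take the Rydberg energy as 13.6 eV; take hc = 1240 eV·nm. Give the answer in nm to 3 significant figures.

829 nm

The Pfund series terminates on n_f = 5; the first line has n_i = 5+1 = 6.
ΔE = 122.4 × (1/5² − 1/6²) = 1.496 eV.
λ = 1240 / 1.496 = 829 nm.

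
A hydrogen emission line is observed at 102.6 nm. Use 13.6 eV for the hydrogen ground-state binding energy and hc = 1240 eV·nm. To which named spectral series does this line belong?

Lyman

ΔE = 1240/102.6 = 12.09 eV.
This matches 13.6 × (1/1² − 1/3²), so n_f = 1: the Lyman series.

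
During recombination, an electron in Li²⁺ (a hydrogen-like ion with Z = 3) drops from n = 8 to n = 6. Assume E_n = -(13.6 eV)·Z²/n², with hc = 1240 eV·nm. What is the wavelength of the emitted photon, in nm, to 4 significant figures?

833.6 nm

For Z = 3 the level energies scale as Z², so the effective Rydberg energy is 13.6 × 9 = 122.4 eV.
ΔE = 122.4 × (1/6² − 1/8²) = 122.4 × 0.01215 = 1.488 eV.
λ = hc/ΔE = 1240 / 1.488 = 833.6 nm.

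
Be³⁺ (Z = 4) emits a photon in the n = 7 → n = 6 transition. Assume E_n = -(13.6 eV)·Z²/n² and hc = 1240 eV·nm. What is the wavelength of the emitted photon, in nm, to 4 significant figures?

For Z = 4 the level energies scale as Z², so the effective Rydberg energy is 13.6 × 16 = 217.6 eV.
ΔE = 217.6 × (1/6² − 1/7²) = 217.6 × 0.007370 = 1.604 eV.
λ = hc/ΔE = 1240 / 1.604 = 773.2 nm.

773.2 nm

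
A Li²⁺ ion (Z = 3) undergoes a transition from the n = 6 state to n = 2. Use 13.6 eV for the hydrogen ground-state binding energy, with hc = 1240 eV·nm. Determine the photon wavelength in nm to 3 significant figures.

45.6 nm

For Z = 3 the level energies scale as Z², so the effective Rydberg energy is 13.6 × 9 = 122.4 eV.
ΔE = 122.4 × (1/2² − 1/6²) = 122.4 × 0.2222 = 27.20 eV.
λ = hc/ΔE = 1240 / 27.20 = 45.6 nm.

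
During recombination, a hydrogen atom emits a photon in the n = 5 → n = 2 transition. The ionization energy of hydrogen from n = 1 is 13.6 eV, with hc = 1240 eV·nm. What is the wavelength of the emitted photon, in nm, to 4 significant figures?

ΔE = 13.60 × (1/2² − 1/5²) = 13.60 × 0.2100 = 2.856 eV.
λ = hc/ΔE = 1240 / 2.856 = 434.2 nm.
This line belongs to the Balmer series.

434.2 nm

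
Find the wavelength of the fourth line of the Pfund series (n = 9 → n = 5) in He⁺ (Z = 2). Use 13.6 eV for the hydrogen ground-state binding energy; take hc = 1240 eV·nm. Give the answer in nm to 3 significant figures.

The Pfund series terminates on n_f = 5; the fourth line has n_i = 5+4 = 9.
ΔE = 54.40 × (1/5² − 1/9²) = 1.504 eV.
λ = 1240 / 1.504 = 824 nm.

824 nm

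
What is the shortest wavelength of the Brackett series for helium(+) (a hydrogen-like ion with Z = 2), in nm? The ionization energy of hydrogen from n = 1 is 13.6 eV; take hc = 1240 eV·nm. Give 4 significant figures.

The Brackett series has lower level n_f = 4; the series limit corresponds to n_i → ∞.
ΔE_max = 13.6 × 4 / 4² = 3.400 eV.
λ_min = 1240 / 3.400 = 364.7 nm.

364.7 nm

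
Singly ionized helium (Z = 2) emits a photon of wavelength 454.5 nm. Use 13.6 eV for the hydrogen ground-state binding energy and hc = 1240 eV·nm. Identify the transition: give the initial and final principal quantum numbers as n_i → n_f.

The photon energy is ΔE = hc/λ = 1240 / 454.5 = 2.728 eV.
With Z = 2, ΔE = 54.40 × (1/n_f² − 1/n_i²), so 1/n_f² − 1/n_i² = 0.05015.
Trying n_f = 4 gives 1/n_i² = 0.01235, i.e. n_i ≈ 9; this pair matches.

n_i = 9, n_f = 4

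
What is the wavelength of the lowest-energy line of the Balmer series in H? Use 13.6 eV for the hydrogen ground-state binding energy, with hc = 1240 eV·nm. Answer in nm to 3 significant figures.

The Balmer series terminates on n_f = 2; the first line has n_i = 2+1 = 3.
ΔE = 13.60 × (1/2² − 1/3²) = 1.889 eV.
λ = 1240 / 1.889 = 656 nm.

656 nm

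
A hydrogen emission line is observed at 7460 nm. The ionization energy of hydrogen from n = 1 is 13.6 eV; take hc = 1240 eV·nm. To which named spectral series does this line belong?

Pfund

ΔE = 1240/7460 = 0.1662 eV.
This matches 13.6 × (1/5² − 1/6²), so n_f = 5: the Pfund series.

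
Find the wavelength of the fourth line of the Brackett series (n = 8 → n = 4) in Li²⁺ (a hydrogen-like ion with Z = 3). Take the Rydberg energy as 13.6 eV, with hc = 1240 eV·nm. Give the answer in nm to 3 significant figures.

The Brackett series terminates on n_f = 4; the fourth line has n_i = 4+4 = 8.
ΔE = 122.4 × (1/4² − 1/8²) = 5.738 eV.
λ = 1240 / 5.738 = 216 nm.

216 nm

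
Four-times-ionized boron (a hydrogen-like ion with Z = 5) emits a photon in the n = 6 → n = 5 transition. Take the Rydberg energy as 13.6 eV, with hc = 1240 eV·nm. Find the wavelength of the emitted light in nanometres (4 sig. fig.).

298.4 nm

For Z = 5 the level energies scale as Z², so the effective Rydberg energy is 13.6 × 25 = 340.0 eV.
ΔE = 340.0 × (1/5² − 1/6²) = 340.0 × 0.01222 = 4.156 eV.
λ = hc/ΔE = 1240 / 4.156 = 298.4 nm.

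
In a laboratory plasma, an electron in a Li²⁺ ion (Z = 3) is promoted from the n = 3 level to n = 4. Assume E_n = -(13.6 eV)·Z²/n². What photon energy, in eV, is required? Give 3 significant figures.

5.95 eV

The Bohr energies scale as Z², so for Z = 3: E_n = −122.4/n² eV.
E_4 = −122.4/16 = −7.650 eV and E_3 = −122.4/9 = −13.60 eV.
The photon energy is |E_4 − E_3| = 5.95 eV.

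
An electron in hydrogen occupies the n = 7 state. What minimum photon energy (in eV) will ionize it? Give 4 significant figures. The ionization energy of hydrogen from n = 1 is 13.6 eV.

0.2776 eV

E_7 = −13.60/49 = −0.2776 eV, so ionization (to E = 0) requires 0.2776 eV.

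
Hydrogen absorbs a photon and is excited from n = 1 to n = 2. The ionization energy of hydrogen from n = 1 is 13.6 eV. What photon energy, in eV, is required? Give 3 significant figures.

E_2 = −13.60/4 = −3.400 eV and E_1 = −13.60/1 = −13.60 eV.
The photon energy is |E_2 − E_1| = 10.2 eV.

10.2 eV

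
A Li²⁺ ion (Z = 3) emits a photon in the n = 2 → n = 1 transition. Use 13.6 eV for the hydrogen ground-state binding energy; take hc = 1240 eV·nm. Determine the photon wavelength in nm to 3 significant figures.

13.5 nm

For Z = 3 the level energies scale as Z², so the effective Rydberg energy is 13.6 × 9 = 122.4 eV.
ΔE = 122.4 × (1/1² − 1/2²) = 122.4 × 0.7500 = 91.80 eV.
λ = hc/ΔE = 1240 / 91.80 = 13.5 nm.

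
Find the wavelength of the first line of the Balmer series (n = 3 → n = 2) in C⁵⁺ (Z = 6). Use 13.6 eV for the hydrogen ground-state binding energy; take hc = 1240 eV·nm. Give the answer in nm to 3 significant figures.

18.2 nm

The Balmer series terminates on n_f = 2; the first line has n_i = 2+1 = 3.
ΔE = 489.6 × (1/2² − 1/3²) = 68.00 eV.
λ = 1240 / 68.00 = 18.2 nm.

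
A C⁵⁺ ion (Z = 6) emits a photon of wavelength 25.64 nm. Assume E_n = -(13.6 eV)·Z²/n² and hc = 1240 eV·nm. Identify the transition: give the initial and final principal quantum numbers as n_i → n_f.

The photon energy is ΔE = hc/λ = 1240 / 25.64 = 48.36 eV.
With Z = 6, ΔE = 489.6 × (1/n_f² − 1/n_i²), so 1/n_f² − 1/n_i² = 0.09878.
Trying n_f = 3 gives 1/n_i² = 0.01233, i.e. n_i ≈ 9; this pair matches.

n_i = 9, n_f = 3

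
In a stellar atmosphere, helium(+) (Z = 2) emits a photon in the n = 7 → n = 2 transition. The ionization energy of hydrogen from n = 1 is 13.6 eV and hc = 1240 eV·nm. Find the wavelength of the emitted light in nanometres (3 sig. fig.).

For Z = 2 the level energies scale as Z², so the effective Rydberg energy is 13.6 × 4 = 54.40 eV.
ΔE = 54.40 × (1/2² − 1/7²) = 54.40 × 0.2296 = 12.49 eV.
λ = hc/ΔE = 1240 / 12.49 = 99.3 nm.

99.3 nm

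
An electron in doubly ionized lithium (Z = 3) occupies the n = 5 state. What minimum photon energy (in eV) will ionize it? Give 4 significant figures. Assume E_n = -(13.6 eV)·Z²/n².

E_n = −13.6 Z²/n² = −122.4/n² eV for Z = 3.
E_5 = −122.4/25 = −4.896 eV, so ionization (to E = 0) requires 4.896 eV.

4.896 eV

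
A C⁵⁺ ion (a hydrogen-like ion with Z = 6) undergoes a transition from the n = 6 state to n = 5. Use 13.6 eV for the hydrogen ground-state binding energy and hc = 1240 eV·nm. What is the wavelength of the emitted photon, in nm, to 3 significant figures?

For Z = 6 the level energies scale as Z², so the effective Rydberg energy is 13.6 × 36 = 489.6 eV.
ΔE = 489.6 × (1/5² − 1/6²) = 489.6 × 0.01222 = 5.984 eV.
λ = hc/ΔE = 1240 / 5.984 = 207 nm.

207 nm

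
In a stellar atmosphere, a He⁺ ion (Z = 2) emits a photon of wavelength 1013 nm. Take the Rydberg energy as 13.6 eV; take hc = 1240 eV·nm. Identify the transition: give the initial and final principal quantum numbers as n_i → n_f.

The photon energy is ΔE = hc/λ = 1240 / 1013 = 1.224 eV.
With Z = 2, ΔE = 54.40 × (1/n_f² − 1/n_i²), so 1/n_f² − 1/n_i² = 0.02250.
Trying n_f = 4 gives 1/n_i² = 0.04000, i.e. n_i ≈ 5; this pair matches.

n_i = 5, n_f = 4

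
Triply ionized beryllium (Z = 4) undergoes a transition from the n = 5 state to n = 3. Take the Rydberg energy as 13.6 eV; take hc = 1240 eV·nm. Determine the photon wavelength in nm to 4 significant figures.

For Z = 4 the level energies scale as Z², so the effective Rydberg energy is 13.6 × 16 = 217.6 eV.
ΔE = 217.6 × (1/3² − 1/5²) = 217.6 × 0.07111 = 15.47 eV.
λ = hc/ΔE = 1240 / 15.47 = 80.14 nm.

80.14 nm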